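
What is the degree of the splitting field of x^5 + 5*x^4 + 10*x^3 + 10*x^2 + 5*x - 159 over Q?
20

The degree of the splitting field over Q equals the order of the Galois group, so first determine the group. The polynomial f is an irreducible quintic over Q, so G = Gal(f/Q) is a transitive subgroup of S_5: one of C_5 (5T1, order 5), D_5 (5T2, order 10), F_20 (5T3, order 20), A_5 (5T4, order 60) or S_5 (5T5, order 120). The discriminant of f is 2048000000000, which is not a perfect square, so G is not contained in A_5. The transitive groups of degree 5 not contained in A_5 are: F_20 (5T3, order 20), S_5 (5T5, order 120). By Dedekind's theorem, for a prime p not dividing disc(f) the degrees of the irreducible factors of f mod p form the cycle type of an element of G. Factoring f modulo the 18 such primes p <= 71 (skipping 2, 5, which divide the discriminant), each new pattern first appears at: mod 3: f = (x)(x^4 + 2x^3 + x^2 + x + 2), pattern 4+1; mod 11: f = (x^5 + 5x^4 + 10x^3 + 10x^2 + 5x + 6), pattern 5; mod 19: f = (x + 8)(x^2 + 5x + 15)(x^2 + 11x + 2), pattern 2+2+1; mod 31: f = (x + 4)(x + 7)(x + 13)(x + 18)(x + 25), pattern 1+1+1+1+1. No other pattern occurs in this range, so the set of observed cycle types is {4+1, 5, 2+2+1, 1+1+1+1+1}. The candidates containing elements of all these cycle types are F_20 (5T3) of order 20, S_5 (5T5) of order 120; the others are excluded. The observed types are precisely the cycle types that occur in F_20 (5T3). Each of the other remaining candidates has further cycle types, and by the Chebotarev density theorem the matching factorization patterns would occur for a proportion of primes equal to their share of the group: S_5 (5T5) additionally contains elements of type 3+2, 3+1+1, 2+1+1+1 (50 of its 120 elements, about 42% of primes). None of the 18 primes tested shows any such pattern (for each of these groups the chance of that is below 10^-4), which rules them out. Hence G = F_20 (5T3), of order 20. The Galois group F_20 (5T3) has order 20, so the splitting field has degree 20 over Q.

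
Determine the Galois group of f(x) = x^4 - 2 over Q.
The polynomial is an irreducible quartic over Q and its discriminant is -2048, which is not a perfect square, so the Galois group is not contained in A_4. The resolvent cubic y^3 + 8*y has exactly one rational root, so the Galois group is C_4 or D_4. The quartic remains irreducible over Q(sqrt(disc)), so the group is D_4.

D_4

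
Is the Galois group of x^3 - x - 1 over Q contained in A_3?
The polynomial is irreducible of degree 3 over Q. Its discriminant is -23, which is not a perfect square. A Galois group lies in the alternating group exactly when the discriminant is a square in Q, so the Galois group (S_3) is not contained in A_3.

No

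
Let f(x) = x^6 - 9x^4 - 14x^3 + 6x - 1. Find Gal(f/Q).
A_4 x C_2

The polynomial f is an irreducible sextic over Q, so G = Gal(f/Q) is one of the 16 transitive subgroups 6T1, ..., 6T16 of S_6. The discriminant of f is -151585344, which is not a perfect square, so G is not contained in A_6. The transitive groups of degree 6 not contained in A_6 are: C_6 (6T1, order 6), S_3 (6T2, order 6), D_6 (6T3, order 12), C_3 x S_3 (6T5, order 18), A_4 x C_2 (6T6, order 24), S_4 (6T8, order 24), S_3 x S_3 (6T9, order 36), S_4 x C_2 (6T11, order 48), (S_3 x S_3) : C_2 (6T13, order 72), PGL(2,5) (6T14, order 120), S_6 (6T16, order 720). By Dedekind's theorem, for a prime p not dividing disc(f) the degrees of the irreducible factors of f mod p form the cycle type of an element of G. Factoring f modulo the 33 such primes p <= 151 (skipping 2, 3, 19, which divide the discriminant), each new pattern first appears at: mod 5: f = (x^3 + x^2 + 3x + 1)(x^3 + 4x^2 + 4x + 4), pattern 3+3; mod 7: f = (x^6 + 5x^4 + 6x + 6), pattern 6; mod 17: f = (x + 12)(x + 16)(x^2 + 9x + 11)(x^2 + 14x + 4), pattern 2+2+1+1; mod 71: f = (x^2 + 11x + 17)(x^2 + 21x + 31)(x^2 + 39x + 26), pattern 2+2+2; mod 107: f = (x + 15)(x + 43)(x + 79)(x + 91)(x^2 + 93x + 41), pattern 2+1+1+1+1. No other pattern occurs in this range, so the set of observed cycle types is {3+3, 6, 2+2+1+1, 2+2+2, 2+1+1+1+1}. The candidates containing elements of all these cycle types are A_4 x C_2 (6T6) of order 24, S_4 x C_2 (6T11) of order 48, (S_3 x S_3) : C_2 (6T13) of order 72, S_6 (6T16) of order 720; the others are excluded. The observed types are precisely the cycle types that occur in A_4 x C_2 (6T6) (apart from the identity). Each of the other remaining candidates has further cycle types, and by the Chebotarev density theorem the matching factorization patterns would occur for a proportion of primes equal to their share of the group: S_4 x C_2 (6T11) additionally contains elements of type 4+2, 4+1+1 (12 of its 48 elements, about 25% of primes); (S_3 x S_3) : C_2 (6T13) additionally contains elements of type 4+2, 3+2+1, 3+1+1+1 (34 of its 72 elements, about 47% of primes); S_6 (6T16) additionally contains elements of type 5+1, 4+2, 4+1+1, 3+2+1, 3+1+1+1 (484 of its 720 elements, about 67% of primes). None of the 33 primes tested shows any such pattern (for each of these groups the chance of that is below 10^-4), which rules them out. Hence G = A_4 x C_2 (6T6), of order 24.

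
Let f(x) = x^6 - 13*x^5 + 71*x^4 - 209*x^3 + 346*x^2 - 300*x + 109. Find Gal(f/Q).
(C_3 x C_3) : C_4, the transitive group 6T10 of order 36

The polynomial f is an irreducible sextic over Q, so G = Gal(f/Q) is one of the 16 transitive subgroups 6T1, ..., 6T16 of S_6. The discriminant of f is 525625 = 725^2, a perfect square, so G is contained in A_6. The transitive groups of degree 6 contained in A_6 are: A_4 (6T4, order 12), S_4 (6T7, order 24), (C_3 x C_3) : C_4 (6T10, order 36), PSL(2,5) (6T12, order 60), A_6 (6T15, order 360). By Dedekind's theorem, for a prime p not dividing disc(f) the degrees of the irreducible factors of f mod p form the cycle type of an element of G. Factoring f modulo the 19 such primes p <= 73 (skipping 5, 29, which divide the discriminant), each new pattern first appears at: mod 2: f = (x^2 + x + 1)(x^4 + x + 1), pattern 4+2; mod 11: f = (x^3 + x^2 + 3x + 9)(x^3 + 8x^2 + 5x + 6), pattern 3+3; mod 19: f = (x + 5)(x + 6)(x^2 + 3x + 8)(x^2 + 11x + 17), pattern 2+2+1+1; mod 61: f = (x + 17)(x + 24)(x + 31)(x^3 + 37x^2 + 59x + 11), pattern 3+1+1+1. No other pattern occurs in this range, so the set of observed cycle types is {4+2, 3+3, 2+2+1+1, 3+1+1+1}. The candidates containing elements of all these cycle types are (C_3 x C_3) : C_4 (6T10) of order 36, A_6 (6T15) of order 360; the others are excluded. The observed types are precisely the cycle types that occur in (C_3 x C_3) : C_4 (6T10) (apart from the identity). Each of the other remaining candidates has further cycle types, and by the Chebotarev density theorem the matching factorization patterns would occur for a proportion of primes equal to their share of the group: A_6 (6T15) additionally contains elements of type 5+1 (144 of its 360 elements, about 40% of primes). None of the 19 primes tested shows any such pattern (for each of these groups the chance of that is below 10^-4), which rules them out. Hence G = (C_3 x C_3) : C_4 (6T10), of order 36.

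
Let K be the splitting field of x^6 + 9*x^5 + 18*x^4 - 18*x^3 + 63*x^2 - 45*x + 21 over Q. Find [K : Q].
18

The degree of the splitting field over Q equals the order of the Galois group, so first determine the group. The polynomial f is an irreducible sextic over Q, so G = Gal(f/Q) is one of the 16 transitive subgroups 6T1, ..., 6T16 of S_6. The discriminant of f is -747824418170163, which is not a perfect square, so G is not contained in A_6. The transitive groups of degree 6 not contained in A_6 are: C_6 (6T1, order 6), S_3 (6T2, order 6), D_6 (6T3, order 12), C_3 x S_3 (6T5, order 18), A_4 x C_2 (6T6, order 24), S_4 (6T8, order 24), S_3 x S_3 (6T9, order 36), S_4 x C_2 (6T11, order 48), (S_3 x S_3) : C_2 (6T13, order 72), PGL(2,5) (6T14, order 120), S_6 (6T16, order 720). By Dedekind's theorem, for a prime p not dividing disc(f) the degrees of the irreducible factors of f mod p form the cycle type of an element of G. Factoring f modulo the 33 such primes p <= 149 (skipping 3, 43, which divide the discriminant), each new pattern first appears at: mod 2: f = (x^6 + x^5 + x^2 + x + 1), pattern 6; mod 7: f = (x)(x + 5)(x + 6)(x^3 + 5x^2 + 3x + 2), pattern 3+1+1+1; mod 17: f = (x^2 + 5x + 5)(x^2 + 7x + 5)(x^2 + 14x + 9), pattern 2+2+2; mod 19: f = (x^3 + x^2 + 11x + 12)(x^3 + 8x^2 + 18x + 16), pattern 3+3; mod 73: f = (x + 12)(x + 16)(x + 44)(x + 46)(x + 47)(x + 63), pattern 1+1+1+1+1+1. No other pattern occurs in this range, so the set of observed cycle types is {6, 3+1+1+1, 2+2+2, 3+3, 1+1+1+1+1+1}. The candidates containing elements of all these cycle types are C_3 x S_3 (6T5) of order 18, S_3 x S_3 (6T9) of order 36, (S_3 x S_3) : C_2 (6T13) of order 72, S_6 (6T16) of order 720; the others are excluded. The observed types are precisely the cycle types that occur in C_3 x S_3 (6T5). Each of the other remaining candidates has further cycle types, and by the Chebotarev density theorem the matching factorization patterns would occur for a proportion of primes equal to their share of the group: S_3 x S_3 (6T9) additionally contains elements of type 2+2+1+1 (9 of its 36 elements, about 25% of primes); (S_3 x S_3) : C_2 (6T13) additionally contains elements of type 4+2, 3+2+1, 2+2+1+1, 2+1+1+1+1 (45 of its 72 elements, about 62% of primes); S_6 (6T16) additionally contains elements of type 5+1, 4+2, 4+1+1, 3+2+1, 2+2+1+1, 2+1+1+1+1 (504 of its 720 elements, about 70% of primes). None of the 33 primes tested shows any such pattern (for each of these groups the chance of that is below 10^-4), which rules them out. Hence G = C_3 x S_3 (6T5), of order 18. The Galois group C_3 x S_3 (6T5) has order 18, so the splitting field has degree 18 over Q.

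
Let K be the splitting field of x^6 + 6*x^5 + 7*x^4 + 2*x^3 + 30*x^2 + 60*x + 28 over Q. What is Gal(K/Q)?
The polynomial f is an irreducible sextic over Q, so G = Gal(f/Q) is one of the 16 transitive subgroups 6T1, ..., 6T16 of S_6. The discriminant of f is -45161350144, which is not a perfect square, so G is not contained in A_6. The transitive groups of degree 6 not contained in A_6 are: C_6 (6T1, order 6), S_3 (6T2, order 6), D_6 (6T3, order 12), C_3 x S_3 (6T5, order 18), A_4 x C_2 (6T6, order 24), S_4 (6T8, order 24), S_3 x S_3 (6T9, order 36), S_4 x C_2 (6T11, order 48), (S_3 x S_3) : C_2 (6T13, order 72), PGL(2,5) (6T14, order 120), S_6 (6T16, order 720). By Dedekind's theorem, for a prime p not dividing disc(f) the degrees of the irreducible factors of f mod p form the cycle type of an element of G. Factoring f modulo the 66 such primes p <= 347 (skipping 2, 29, 229, which divide the discriminant), each new pattern first appears at: mod 3: f = (x^6 + x^4 + 2x^3 + 1), pattern 6; mod 5: f = (x^3 + 3x + 3)(x^3 + x^2 + 4x + 1), pattern 3+3; mod 7: f = (x)(x + 3)(x^4 + 3x^3 + 5x^2 + x + 6), pattern 4+1+1; mod 13: f = (x^2 + 5x + 8)(x^4 + x^3 + 7x^2 + 11x + 10), pattern 4+2; mod 23: f = (x^2 + x + 18)(x^2 + 9x + 7)(x^2 + 19x + 13), pattern 2+2+2; mod 37: f = (x + 13)(x + 21)(x^2 + 18x + 36)(x^2 + 28x + 35), pattern 2+2+1+1; mod 193: f = (x + 31)(x + 43)(x + 51)(x + 53)(x + 58)(x + 156), pattern 1+1+1+1+1+1; mod 347: f = (x + 7)(x + 13)(x + 51)(x + 96)(x^2 + 186x + 229), pattern 2+1+1+1+1. No other pattern occurs in this range, so the set of observed cycle types is {6, 3+3, 4+1+1, 4+2, 2+2+2, 2+2+1+1, 1+1+1+1+1+1, 2+1+1+1+1}. The candidates containing elements of all these cycle types are S_4 x C_2 (6T11) of order 48, S_6 (6T16) of order 720; the others are excluded. The observed types are precisely the cycle types that occur in S_4 x C_2 (6T11). Each of the other remaining candidates has further cycle types, and by the Chebotarev density theorem the matching factorization patterns would occur for a proportion of primes equal to their share of the group: S_6 (6T16) additionally contains elements of type 5+1, 3+2+1, 3+1+1+1 (304 of its 720 elements, about 42% of primes). None of the 66 primes tested shows any such pattern (for each of these groups the chance of that is below 10^-4), which rules them out. Hence G = S_4 x C_2 (6T11), of order 48.

S_4 x C_2 (also written S4xC2)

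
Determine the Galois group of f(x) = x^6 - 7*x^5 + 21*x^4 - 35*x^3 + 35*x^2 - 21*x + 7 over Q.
6T1: C_6

The polynomial f is an irreducible sextic over Q, so G = Gal(f/Q) is one of the 16 transitive subgroups 6T1, ..., 6T16 of S_6. The discriminant of f is -16807, which is not a perfect square, so G is not contained in A_6. The transitive groups of degree 6 not contained in A_6 are: C_6 (6T1, order 6), S_3 (6T2, order 6), D_6 (6T3, order 12), C_3 x S_3 (6T5, order 18), A_4 x C_2 (6T6, order 24), S_4 (6T8, order 24), S_3 x S_3 (6T9, order 36), S_4 x C_2 (6T11, order 48), (S_3 x S_3) : C_2 (6T13, order 72), PGL(2,5) (6T14, order 120), S_6 (6T16, order 720). By Dedekind's theorem, for a prime p not dividing disc(f) the degrees of the irreducible factors of f mod p form the cycle type of an element of G. Factoring f modulo the 37 such primes p <= 163 (skipping 7, which divides the discriminant), each new pattern first appears at: mod 2: f = (x^3 + x + 1)(x^3 + x^2 + 1), pattern 3+3; mod 3: f = (x^6 + 2x^5 + x^3 + 2x^2 + 1), pattern 6; mod 13: f = (x^2 + 5x + 8)(x^2 + 6x + 7)(x^2 + 8x + 5), pattern 2+2+2; mod 29: f = (x + 6)(x + 15)(x + 19)(x + 22)(x + 23)(x + 24), pattern 1+1+1+1+1+1. No other pattern occurs in this range, so the set of observed cycle types is {3+3, 6, 2+2+2, 1+1+1+1+1+1}. The candidates containing elements of all these cycle types are C_6 (6T1) of order 6, D_6 (6T3) of order 12, C_3 x S_3 (6T5) of order 18, A_4 x C_2 (6T6) of order 24, S_3 x S_3 (6T9) of order 36, S_4 x C_2 (6T11) of order 48, (S_3 x S_3) : C_2 (6T13) of order 72, PGL(2,5) (6T14) of order 120, S_6 (6T16) of order 720; the others are excluded. The observed types are precisely the cycle types that occur in C_6 (6T1). Each of the other remaining candidates has further cycle types, and by the Chebotarev density theorem the matching factorization patterns would occur for a proportion of primes equal to their share of the group: D_6 (6T3) additionally contains elements of type 2+2+1+1 (3 of its 12 elements, about 25% of primes); C_3 x S_3 (6T5) additionally contains elements of type 3+1+1+1 (4 of its 18 elements, about 22% of primes); A_4 x C_2 (6T6) additionally contains elements of type 2+2+1+1, 2+1+1+1+1 (6 of its 24 elements, about 25% of primes); S_3 x S_3 (6T9) additionally contains elements of type 3+1+1+1, 2+2+1+1 (13 of its 36 elements, about 36% of primes); S_4 x C_2 (6T11) additionally contains elements of type 4+2, 4+1+1, 2+2+1+1, 2+1+1+1+1 (24 of its 48 elements, about 50% of primes); (S_3 x S_3) : C_2 (6T13) additionally contains elements of type 4+2, 3+2+1, 3+1+1+1, 2+2+1+1, 2+1+1+1+1 (49 of its 72 elements, about 68% of primes); PGL(2,5) (6T14) additionally contains elements of type 5+1, 4+1+1, 2+2+1+1 (69 of its 120 elements, about 58% of primes); S_6 (6T16) additionally contains elements of type 5+1, 4+2, 4+1+1, 3+2+1, 3+1+1+1, 2+2+1+1, 2+1+1+1+1 (544 of its 720 elements, about 76% of primes). None of the 37 primes tested shows any such pattern (for each of these groups the chance of that is below 10^-4), which rules them out. Hence G = C_6 (6T1), of order 6.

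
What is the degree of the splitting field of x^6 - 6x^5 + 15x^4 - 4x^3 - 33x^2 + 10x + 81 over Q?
The degree of the splitting field over Q equals the order of the Galois group, so first determine the group. The polynomial f is an irreducible sextic over Q, so G = Gal(f/Q) is one of the 16 transitive subgroups 6T1, ..., 6T16 of S_6. The discriminant of f is -46741055340544, which is not a perfect square, so G is not contained in A_6. The transitive groups of degree 6 not contained in A_6 are: C_6 (6T1, order 6), S_3 (6T2, order 6), D_6 (6T3, order 12), C_3 x S_3 (6T5, order 18), A_4 x C_2 (6T6, order 24), S_4 (6T8, order 24), S_3 x S_3 (6T9, order 36), S_4 x C_2 (6T11, order 48), (S_3 x S_3) : C_2 (6T13, order 72), PGL(2,5) (6T14, order 120), S_6 (6T16, order 720). By Dedekind's theorem, for a prime p not dividing disc(f) the degrees of the irreducible factors of f mod p form the cycle type of an element of G. Factoring f modulo the 3 such primes p <= 7 (skipping 2, which divides the discriminant), each new pattern first appears at: mod 3: f = (x)(x^2 + x + 2)(x^3 + 2x^2 + 2x + 2), pattern 3+2+1; mod 5: f = (x^3 + 2x + 4)(x^3 + 4x^2 + 3x + 4), pattern 3+3; mod 7: f = (x + 5)(x^5 + 3x^4 + 3x^2 + x + 5), pattern 5+1. No other pattern occurs in this range, so the set of observed cycle types is {3+2+1, 3+3, 5+1}. Among the candidates above, the only group containing elements of all these cycle types is S_6 (6T16); every other candidate lacks at least one of them. Hence G = S_6 (6T16), of order 720. The Galois group S_6 (6T16) has order 720, so the splitting field has degree 720 over Q.

720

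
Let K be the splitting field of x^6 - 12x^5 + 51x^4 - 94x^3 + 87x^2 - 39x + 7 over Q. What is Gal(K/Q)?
The polynomial f is an irreducible sextic over Q, so G = Gal(f/Q) is one of the 16 transitive subgroups 6T1, ..., 6T16 of S_6. The discriminant of f is -51195483, which is not a perfect square, so G is not contained in A_6. The transitive groups of degree 6 not contained in A_6 are: C_6 (6T1, order 6), S_3 (6T2, order 6), D_6 (6T3, order 12), C_3 x S_3 (6T5, order 18), A_4 x C_2 (6T6, order 24), S_4 (6T8, order 24), S_3 x S_3 (6T9, order 36), S_4 x C_2 (6T11, order 48), (S_3 x S_3) : C_2 (6T13, order 72), PGL(2,5) (6T14, order 120), S_6 (6T16, order 720). By Dedekind's theorem, for a prime p not dividing disc(f) the degrees of the irreducible factors of f mod p form the cycle type of an element of G. Factoring f modulo the 33 such primes p <= 149 (skipping 3, 17, which divide the discriminant), each new pattern first appears at: mod 2: f = (x^6 + x^4 + x^2 + x + 1), pattern 6; mod 7: f = (x)(x + 3)(x + 5)(x^3 + x^2 + 3), pattern 3+1+1+1; mod 19: f = (x^3 + 13x^2 + 4x + 13)(x^3 + 13x^2 + 11x + 2), pattern 3+3; mod 53: f = (x^2 + 2x + 23)(x^2 + 43x + 46)(x^2 + 49x + 23), pattern 2+2+2; mod 73: f = (x + 4)(x + 16)(x + 17)(x + 47)(x + 61)(x + 62), pattern 1+1+1+1+1+1. No other pattern occurs in this range, so the set of observed cycle types is {6, 3+1+1+1, 3+3, 2+2+2, 1+1+1+1+1+1}. The candidates containing elements of all these cycle types are C_3 x S_3 (6T5) of order 18, S_3 x S_3 (6T9) of order 36, (S_3 x S_3) : C_2 (6T13) of order 72, S_6 (6T16) of order 720; the others are excluded. The observed types are precisely the cycle types that occur in C_3 x S_3 (6T5). Each of the other remaining candidates has further cycle types, and by the Chebotarev density theorem the matching factorization patterns would occur for a proportion of primes equal to their share of the group: S_3 x S_3 (6T9) additionally contains elements of type 2+2+1+1 (9 of its 36 elements, about 25% of primes); (S_3 x S_3) : C_2 (6T13) additionally contains elements of type 4+2, 3+2+1, 2+2+1+1, 2+1+1+1+1 (45 of its 72 elements, about 62% of primes); S_6 (6T16) additionally contains elements of type 5+1, 4+2, 4+1+1, 3+2+1, 2+2+1+1, 2+1+1+1+1 (504 of its 720 elements, about 70% of primes). None of the 33 primes tested shows any such pattern (for each of these groups the chance of that is below 10^-4), which rules them out. Hence G = C_3 x S_3 (6T5), of order 18.

6T5: C_3 x S_3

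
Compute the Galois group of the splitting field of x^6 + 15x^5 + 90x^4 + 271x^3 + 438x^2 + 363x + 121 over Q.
S_3 (also written S3)

The polynomial f is an irreducible sextic over Q, so G = Gal(f/Q) is one of the 16 transitive subgroups 6T1, ..., 6T16 of S_6. The discriminant of f is -67744512, which is not a perfect square, so G is not contained in A_6. The transitive groups of degree 6 not contained in A_6 are: C_6 (6T1, order 6), S_3 (6T2, order 6), D_6 (6T3, order 12), C_3 x S_3 (6T5, order 18), A_4 x C_2 (6T6, order 24), S_4 (6T8, order 24), S_3 x S_3 (6T9, order 36), S_4 x C_2 (6T11, order 48), (S_3 x S_3) : C_2 (6T13, order 72), PGL(2,5) (6T14, order 120), S_6 (6T16, order 720). By Dedekind's theorem, for a prime p not dividing disc(f) the degrees of the irreducible factors of f mod p form the cycle type of an element of G. Factoring f modulo the 23 such primes p <= 101 (skipping 2, 3, 11, which divide the discriminant), each new pattern first appears at: mod 5: f = (x^2 + 3)(x^2 + x + 1)(x^2 + 4x + 2), pattern 2+2+2; mod 7: f = (x^3 + 3x^2 + 5x + 4)(x^3 + 5x^2 + 4), pattern 3+3; mod 31: f = (x + 3)(x + 8)(x + 10)(x + 17)(x + 19)(x + 20), pattern 1+1+1+1+1+1. No other pattern occurs in this range, so the set of observed cycle types is {2+2+2, 3+3, 1+1+1+1+1+1}. The candidates containing elements of all these cycle types are C_6 (6T1) of order 6, S_3 (6T2) of order 6, D_6 (6T3) of order 12, C_3 x S_3 (6T5) of order 18, A_4 x C_2 (6T6) of order 24, S_4 (6T8) of order 24, S_3 x S_3 (6T9) of order 36, S_4 x C_2 (6T11) of order 48, (S_3 x S_3) : C_2 (6T13) of order 72, PGL(2,5) (6T14) of order 120, S_6 (6T16) of order 720; the others are excluded. The observed types are precisely the cycle types that occur in S_3 (6T2). Each of the other remaining candidates has further cycle types, and by the Chebotarev density theorem the matching factorization patterns would occur for a proportion of primes equal to their share of the group: C_6 (6T1) additionally contains elements of type 6 (2 of its 6 elements, about 33% of primes); D_6 (6T3) additionally contains elements of type 6, 2+2+1+1 (5 of its 12 elements, about 42% of primes); C_3 x S_3 (6T5) additionally contains elements of type 6, 3+1+1+1 (10 of its 18 elements, about 56% of primes); A_4 x C_2 (6T6) additionally contains elements of type 6, 2+2+1+1, 2+1+1+1+1 (14 of its 24 elements, about 58% of primes); S_4 (6T8) additionally contains elements of type 4+1+1, 2+2+1+1 (9 of its 24 elements, about 38% of primes); S_3 x S_3 (6T9) additionally contains elements of type 6, 3+1+1+1, 2+2+1+1 (25 of its 36 elements, about 69% of primes); S_4 x C_2 (6T11) additionally contains elements of type 6, 4+2, 4+1+1, 2+2+1+1, 2+1+1+1+1 (32 of its 48 elements, about 67% of primes); (S_3 x S_3) : C_2 (6T13) additionally contains elements of type 6, 4+2, 3+2+1, 3+1+1+1, 2+2+1+1, 2+1+1+1+1 (61 of its 72 elements, about 85% of primes); PGL(2,5) (6T14) additionally contains elements of type 6, 5+1, 4+1+1, 2+2+1+1 (89 of its 120 elements, about 74% of primes); S_6 (6T16) additionally contains elements of type 6, 5+1, 4+2, 4+1+1, 3+2+1, 3+1+1+1, 2+2+1+1, 2+1+1+1+1 (664 of its 720 elements, about 92% of primes). None of the 23 primes tested shows any such pattern (for each of these groups the chance of that is below 10^-4), which rules them out. Hence G = S_3 (6T2), of order 6.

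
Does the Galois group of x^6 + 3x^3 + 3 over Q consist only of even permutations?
No

The polynomial is irreducible of degree 6 over Q. Its discriminant is -177147, which is not a perfect square. A Galois group lies in the alternating group exactly when the discriminant is a square in Q, so the Galois group (C_3 x S_3) is not contained in A_6.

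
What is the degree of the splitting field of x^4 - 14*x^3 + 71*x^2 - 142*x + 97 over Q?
4

The degree of the splitting field over Q equals the order of the Galois group, so first determine the group. The polynomial is an irreducible quartic over Q and its discriminant is 57600 = 240^2, a perfect square, so the Galois group is contained in A_4. The resolvent cubic y^3 - 71*y^2 + 1600*y - 11628 splits completely over Q, which gives the Klein four-group V_4. The Galois group V_4 (4T2) has order 4, so the splitting field has degree 4 over Q.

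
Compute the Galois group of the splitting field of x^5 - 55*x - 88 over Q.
A_5

The polynomial f is an irreducible quintic over Q, so G = Gal(f/Q) is a transitive subgroup of S_5: one of C_5 (5T1, order 5), D_5 (5T2, order 10), F_20 (5T3, order 20), A_5 (5T4, order 60) or S_5 (5T5, order 120). The discriminant of f is 58564000000 = 242000^2, a perfect square, so G is contained in A_5. The transitive groups of degree 5 contained in A_5 are: C_5 (5T1, order 5), D_5 (5T2, order 10), A_5 (5T4, order 60). By Dedekind's theorem, for a prime p not dividing disc(f) the degrees of the irreducible factors of f mod p form the cycle type of an element of G. Factoring f modulo the 3 such primes p <= 13 (skipping 2, 5, 11, which divide the discriminant), each new pattern first appears at: mod 3: f = (x^5 + 2x + 2), pattern 5; mod 13: f = (x + 5)(x + 7)(x^3 + x^2 + 5x + 9), pattern 3+1+1. No other pattern occurs in this range, so the set of observed cycle types is {5, 3+1+1}. Among the candidates above, the only group containing elements of all these cycle types is A_5 (5T4) — each of C_5 (5T1), D_5 (5T2) lacks at least one of them. Hence G = A_5 (5T4), of order 60.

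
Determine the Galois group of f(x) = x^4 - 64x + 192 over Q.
4T4: A_4

The polynomial is an irreducible quartic over Q and its discriminant is 1358954496 = 36864^2, a perfect square, so the Galois group is contained in A_4. The resolvent cubic y^3 - 768*y - 4096 is irreducible over Q. An irreducible resolvent with square discriminant gives A_4.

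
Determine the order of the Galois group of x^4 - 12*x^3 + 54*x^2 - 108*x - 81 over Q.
The degree of the splitting field over Q equals the order of the Galois group, so first determine the group. The polynomial is an irreducible quartic over Q and its discriminant is -1088391168, which is not a perfect square, so the Galois group is not contained in A_4. The resolvent cubic y^3 - 54*y^2 + 1620*y - 17496 has exactly one rational root, so the Galois group is C_4 or D_4. The quartic remains irreducible over Q(sqrt(disc)), so the group is D_4. The Galois group D_4 (4T3) has order 8, so the splitting field has degree 8 over Q.

8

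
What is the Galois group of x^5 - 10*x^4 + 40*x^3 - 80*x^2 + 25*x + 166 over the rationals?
The polynomial f is an irreducible quintic over Q, so G = Gal(f/Q) is a transitive subgroup of S_5: one of C_5 (5T1, order 5), D_5 (5T2, order 10), F_20 (5T3, order 20), A_5 (5T4, order 60) or S_5 (5T5, order 120). The discriminant of f is 58564000000 = 242000^2, a perfect square, so G is contained in A_5. The transitive groups of degree 5 contained in A_5 are: C_5 (5T1, order 5), D_5 (5T2, order 10), A_5 (5T4, order 60). By Dedekind's theorem, for a prime p not dividing disc(f) the degrees of the irreducible factors of f mod p form the cycle type of an element of G. Factoring f modulo the 3 such primes p <= 13 (skipping 2, 5, 11, which divide the discriminant), each new pattern first appears at: mod 3: f = (x^5 + 2x^4 + x^3 + x^2 + x + 1), pattern 5; mod 13: f = (x + 4)(x + 6)(x^3 + 6x^2 + 8x + 8), pattern 3+1+1. No other pattern occurs in this range, so the set of observed cycle types is {5, 3+1+1}. Among the candidates above, the only group containing elements of all these cycle types is A_5 (5T4) — each of C_5 (5T1), D_5 (5T2) lacks at least one of them. Hence G = A_5 (5T4), of order 60.

A_5 (order 60)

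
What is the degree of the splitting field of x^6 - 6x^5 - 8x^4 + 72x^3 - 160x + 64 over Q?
The degree of the splitting field over Q equals the order of the Galois group, so first determine the group. The polynomial f is an irreducible sextic over Q, so G = Gal(f/Q) is one of the 16 transitive subgroups 6T1, ..., 6T16 of S_6. The discriminant of f is 870211913777152, which is not a perfect square, so G is not contained in A_6. The transitive groups of degree 6 not contained in A_6 are: C_6 (6T1, order 6), S_3 (6T2, order 6), D_6 (6T3, order 12), C_3 x S_3 (6T5, order 18), A_4 x C_2 (6T6, order 24), S_4 (6T8, order 24), S_3 x S_3 (6T9, order 36), S_4 x C_2 (6T11, order 48), (S_3 x S_3) : C_2 (6T13, order 72), PGL(2,5) (6T14, order 120), S_6 (6T16, order 720). By Dedekind's theorem, for a prime p not dividing disc(f) the degrees of the irreducible factors of f mod p form the cycle type of an element of G. Factoring f modulo the 23 such primes p <= 97 (skipping 2, 37, which divide the discriminant), each new pattern first appears at: mod 3: f = (x^3 + x^2 + 2x + 1)(x^3 + 2x^2 + 1), pattern 3+3; mod 5: f = (x^2 + 3)(x^2 + x + 2)(x^2 + 3x + 4), pattern 2+2+2; mod 67: f = (x + 4)(x + 5)(x + 29)(x + 36)(x + 60)(x + 61), pattern 1+1+1+1+1+1. No other pattern occurs in this range, so the set of observed cycle types is {3+3, 2+2+2, 1+1+1+1+1+1}. The candidates containing elements of all these cycle types are C_6 (6T1) of order 6, S_3 (6T2) of order 6, D_6 (6T3) of order 12, C_3 x S_3 (6T5) of order 18, A_4 x C_2 (6T6) of order 24, S_4 (6T8) of order 24, S_3 x S_3 (6T9) of order 36, S_4 x C_2 (6T11) of order 48, (S_3 x S_3) : C_2 (6T13) of order 72, PGL(2,5) (6T14) of order 120, S_6 (6T16) of order 720; the others are excluded. The observed types are precisely the cycle types that occur in S_3 (6T2). Each of the other remaining candidates has further cycle types, and by the Chebotarev density theorem the matching factorization patterns would occur for a proportion of primes equal to their share of the group: C_6 (6T1) additionally contains elements of type 6 (2 of its 6 elements, about 33% of primes); D_6 (6T3) additionally contains elements of type 6, 2+2+1+1 (5 of its 12 elements, about 42% of primes); C_3 x S_3 (6T5) additionally contains elements of type 6, 3+1+1+1 (10 of its 18 elements, about 56% of primes); A_4 x C_2 (6T6) additionally contains elements of type 6, 2+2+1+1, 2+1+1+1+1 (14 of its 24 elements, about 58% of primes); S_4 (6T8) additionally contains elements of type 4+1+1, 2+2+1+1 (9 of its 24 elements, about 38% of primes); S_3 x S_3 (6T9) additionally contains elements of type 6, 3+1+1+1, 2+2+1+1 (25 of its 36 elements, about 69% of primes); S_4 x C_2 (6T11) additionally contains elements of type 6, 4+2, 4+1+1, 2+2+1+1, 2+1+1+1+1 (32 of its 48 elements, about 67% of primes); (S_3 x S_3) : C_2 (6T13) additionally contains elements of type 6, 4+2, 3+2+1, 3+1+1+1, 2+2+1+1, 2+1+1+1+1 (61 of its 72 elements, about 85% of primes); PGL(2,5) (6T14) additionally contains elements of type 6, 5+1, 4+1+1, 2+2+1+1 (89 of its 120 elements, about 74% of primes); S_6 (6T16) additionally contains elements of type 6, 5+1, 4+2, 4+1+1, 3+2+1, 3+1+1+1, 2+2+1+1, 2+1+1+1+1 (664 of its 720 elements, about 92% of primes). None of the 23 primes tested shows any such pattern (for each of these groups the chance of that is below 10^-4), which rules them out. Hence G = S_3 (6T2), of order 6. The Galois group S_3 (6T2) has order 6, so the splitting field has degree 6 over Q.

6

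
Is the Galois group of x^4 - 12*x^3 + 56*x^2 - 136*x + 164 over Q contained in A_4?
Yes

The polynomial is irreducible of degree 4 over Q. Its discriminant is 589824 = 768^2, a perfect square. A Galois group lies in the alternating group exactly when the discriminant is a square in Q, so the Galois group (V_4) is contained in A_4.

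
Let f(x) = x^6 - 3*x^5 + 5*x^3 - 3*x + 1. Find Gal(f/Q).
S_3 (also written S3)

The polynomial f is an irreducible sextic over Q, so G = Gal(f/Q) is one of the 16 transitive subgroups 6T1, ..., 6T16 of S_6. The discriminant of f is -34992, which is not a perfect square, so G is not contained in A_6. The transitive groups of degree 6 not contained in A_6 are: C_6 (6T1, order 6), S_3 (6T2, order 6), D_6 (6T3, order 12), C_3 x S_3 (6T5, order 18), A_4 x C_2 (6T6, order 24), S_4 (6T8, order 24), S_3 x S_3 (6T9, order 36), S_4 x C_2 (6T11, order 48), (S_3 x S_3) : C_2 (6T13, order 72), PGL(2,5) (6T14, order 120), S_6 (6T16, order 720). By Dedekind's theorem, for a prime p not dividing disc(f) the degrees of the irreducible factors of f mod p form the cycle type of an element of G. Factoring f modulo the 23 such primes p <= 97 (skipping 2, 3, which divide the discriminant), each new pattern first appears at: mod 5: f = (x^2 + x + 1)(x^2 + 2x + 3)(x^2 + 4x + 2), pattern 2+2+2; mod 7: f = (x^3 + x^2 + 3x + 1)(x^3 + 3x^2 + x + 1), pattern 3+3; mod 31: f = (x + 3)(x + 7)(x + 9)(x + 21)(x + 23)(x + 27), pattern 1+1+1+1+1+1. No other pattern occurs in this range, so the set of observed cycle types is {2+2+2, 3+3, 1+1+1+1+1+1}. The candidates containing elements of all these cycle types are C_6 (6T1) of order 6, S_3 (6T2) of order 6, D_6 (6T3) of order 12, C_3 x S_3 (6T5) of order 18, A_4 x C_2 (6T6) of order 24, S_4 (6T8) of order 24, S_3 x S_3 (6T9) of order 36, S_4 x C_2 (6T11) of order 48, (S_3 x S_3) : C_2 (6T13) of order 72, PGL(2,5) (6T14) of order 120, S_6 (6T16) of order 720; the others are excluded. The observed types are precisely the cycle types that occur in S_3 (6T2). Each of the other remaining candidates has further cycle types, and by the Chebotarev density theorem the matching factorization patterns would occur for a proportion of primes equal to their share of the group: C_6 (6T1) additionally contains elements of type 6 (2 of its 6 elements, about 33% of primes); D_6 (6T3) additionally contains elements of type 6, 2+2+1+1 (5 of its 12 elements, about 42% of primes); C_3 x S_3 (6T5) additionally contains elements of type 6, 3+1+1+1 (10 of its 18 elements, about 56% of primes); A_4 x C_2 (6T6) additionally contains elements of type 6, 2+2+1+1, 2+1+1+1+1 (14 of its 24 elements, about 58% of primes); S_4 (6T8) additionally contains elements of type 4+1+1, 2+2+1+1 (9 of its 24 elements, about 38% of primes); S_3 x S_3 (6T9) additionally contains elements of type 6, 3+1+1+1, 2+2+1+1 (25 of its 36 elements, about 69% of primes); S_4 x C_2 (6T11) additionally contains elements of type 6, 4+2, 4+1+1, 2+2+1+1, 2+1+1+1+1 (32 of its 48 elements, about 67% of primes); (S_3 x S_3) : C_2 (6T13) additionally contains elements of type 6, 4+2, 3+2+1, 3+1+1+1, 2+2+1+1, 2+1+1+1+1 (61 of its 72 elements, about 85% of primes); PGL(2,5) (6T14) additionally contains elements of type 6, 5+1, 4+1+1, 2+2+1+1 (89 of its 120 elements, about 74% of primes); S_6 (6T16) additionally contains elements of type 6, 5+1, 4+2, 4+1+1, 3+2+1, 3+1+1+1, 2+2+1+1, 2+1+1+1+1 (664 of its 720 elements, about 92% of primes). None of the 23 primes tested shows any such pattern (for each of these groups the chance of that is below 10^-4), which rules them out. Hence G = S_3 (6T2), of order 6.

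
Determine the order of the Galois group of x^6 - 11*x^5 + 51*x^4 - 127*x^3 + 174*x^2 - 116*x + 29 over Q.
The degree of the splitting field over Q equals the order of the Galois group, so first determine the group. The polynomial f is an irreducible sextic over Q, so G = Gal(f/Q) is one of the 16 transitive subgroups 6T1, ..., 6T16 of S_6. The discriminant of f is 525625 = 725^2, a perfect square, so G is contained in A_6. The transitive groups of degree 6 contained in A_6 are: A_4 (6T4, order 12), S_4 (6T7, order 24), (C_3 x C_3) : C_4 (6T10, order 36), PSL(2,5) (6T12, order 60), A_6 (6T15, order 360). By Dedekind's theorem, for a prime p not dividing disc(f) the degrees of the irreducible factors of f mod p form the cycle type of an element of G. Factoring f modulo the 19 such primes p <= 73 (skipping 5, 29, which divide the discriminant), each new pattern first appears at: mod 2: f = (x^2 + x + 1)(x^4 + x + 1), pattern 4+2; mod 11: f = (x^3 + 2x^2 + 7x + 2)(x^3 + 9x^2 + 4x + 9), pattern 3+3; mod 19: f = (x + 9)(x + 10)(x^2 + 1)(x^2 + 8x + 17), pattern 2+2+1+1; mod 61: f = (x + 26)(x + 33)(x + 40)(x^3 + 12x^2 + 37x + 12), pattern 3+1+1+1. No other pattern occurs in this range, so the set of observed cycle types is {4+2, 3+3, 2+2+1+1, 3+1+1+1}. The candidates containing elements of all these cycle types are (C_3 x C_3) : C_4 (6T10) of order 36, A_6 (6T15) of order 360; the others are excluded. The observed types are precisely the cycle types that occur in (C_3 x C_3) : C_4 (6T10) (apart from the identity). Each of the other remaining candidates has further cycle types, and by the Chebotarev density theorem the matching factorization patterns would occur for a proportion of primes equal to their share of the group: A_6 (6T15) additionally contains elements of type 5+1 (144 of its 360 elements, about 40% of primes). None of the 19 primes tested shows any such pattern (for each of these groups the chance of that is below 10^-4), which rules them out. Hence G = (C_3 x C_3) : C_4 (6T10), of order 36. The Galois group (C_3 x C_3) : C_4 (6T10) has order 36, so the splitting field has degree 36 over Q.

36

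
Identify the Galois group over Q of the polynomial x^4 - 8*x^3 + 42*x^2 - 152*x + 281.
The polynomial is an irreducible quartic over Q and its discriminant is 388562944 = 19712^2, a perfect square, so the Galois group is contained in A_4. The resolvent cubic y^3 - 42*y^2 + 92*y + 6120 splits completely over Q, which gives the Klein four-group V_4.

V_4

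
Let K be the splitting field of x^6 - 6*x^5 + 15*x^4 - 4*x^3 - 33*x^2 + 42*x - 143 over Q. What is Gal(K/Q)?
The polynomial f is an irreducible sextic over Q, so G = Gal(f/Q) is one of the 16 transitive subgroups 6T1, ..., 6T16 of S_6. The discriminant of f is 5410421842378752, which is not a perfect square, so G is not contained in A_6. The transitive groups of degree 6 not contained in A_6 are: C_6 (6T1, order 6), S_3 (6T2, order 6), D_6 (6T3, order 12), C_3 x S_3 (6T5, order 18), A_4 x C_2 (6T6, order 24), S_4 (6T8, order 24), S_3 x S_3 (6T9, order 36), S_4 x C_2 (6T11, order 48), (S_3 x S_3) : C_2 (6T13, order 72), PGL(2,5) (6T14, order 120), S_6 (6T16, order 720). By Dedekind's theorem, for a prime p not dividing disc(f) the degrees of the irreducible factors of f mod p form the cycle type of an element of G. Factoring f modulo the 23 such primes p <= 97 (skipping 2, 3, which divide the discriminant), each new pattern first appears at: mod 5: f = (x^6 + 4x^5 + x^3 + 2x^2 + 2x + 2), pattern 6; mod 11: f = (x)(x + 4)(x^2 + 4x + 9)(x^2 + 8x + 3), pattern 2+2+1+1; mod 13: f = (x)(x + 2)(x + 8)(x^3 + 10x^2 + 3x + 1), pattern 3+1+1+1; mod 31: f = (x^2 + x + 13)(x^2 + 11x + 1)(x^2 + 13x + 20), pattern 2+2+2; mod 97: f = (x^3 + 94x^2 + 3x + 24)(x^3 + 94x^2 + 3x + 87), pattern 3+3. No other pattern occurs in this range, so the set of observed cycle types is {6, 2+2+1+1, 3+1+1+1, 2+2+2, 3+3}. The candidates containing elements of all these cycle types are S_3 x S_3 (6T9) of order 36, (S_3 x S_3) : C_2 (6T13) of order 72, S_6 (6T16) of order 720; the others are excluded. The observed types are precisely the cycle types that occur in S_3 x S_3 (6T9) (apart from the identity). Each of the other remaining candidates has further cycle types, and by the Chebotarev density theorem the matching factorization patterns would occur for a proportion of primes equal to their share of the group: (S_3 x S_3) : C_2 (6T13) additionally contains elements of type 4+2, 3+2+1, 2+1+1+1+1 (36 of its 72 elements, about 50% of primes); S_6 (6T16) additionally contains elements of type 5+1, 4+2, 4+1+1, 3+2+1, 2+1+1+1+1 (459 of its 720 elements, about 64% of primes). None of the 23 primes tested shows any such pattern (for each of these groups the chance of that is below 10^-4), which rules them out. Hence G = S_3 x S_3 (6T9), of order 36.

S_3 x S_3 (order 36)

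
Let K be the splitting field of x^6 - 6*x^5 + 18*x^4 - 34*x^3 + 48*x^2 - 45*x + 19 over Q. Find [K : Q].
6

The degree of the splitting field over Q equals the order of the Galois group, so first determine the group. The polynomial f is an irreducible sextic over Q, so G = Gal(f/Q) is one of the 16 transitive subgroups 6T1, ..., 6T16 of S_6. The discriminant of f is -129140163, which is not a perfect square, so G is not contained in A_6. The transitive groups of degree 6 not contained in A_6 are: C_6 (6T1, order 6), S_3 (6T2, order 6), D_6 (6T3, order 12), C_3 x S_3 (6T5, order 18), A_4 x C_2 (6T6, order 24), S_4 (6T8, order 24), S_3 x S_3 (6T9, order 36), S_4 x C_2 (6T11, order 48), (S_3 x S_3) : C_2 (6T13, order 72), PGL(2,5) (6T14, order 120), S_6 (6T16, order 720). By Dedekind's theorem, for a prime p not dividing disc(f) the degrees of the irreducible factors of f mod p form the cycle type of an element of G. Factoring f modulo the 37 such primes p <= 163 (skipping 3, which divides the discriminant), each new pattern first appears at: mod 2: f = (x^6 + x + 1), pattern 6; mod 7: f = (x^3 + 4x^2 + 4x + 4)(x^3 + 4x^2 + 5x + 3), pattern 3+3; mod 17: f = (x^2 + x + 7)(x^2 + 2x + 13)(x^2 + 8x + 6), pattern 2+2+2; mod 19: f = (x)(x + 1)(x + 3)(x + 5)(x + 10)(x + 13), pattern 1+1+1+1+1+1. No other pattern occurs in this range, so the set of observed cycle types is {6, 3+3, 2+2+2, 1+1+1+1+1+1}. The candidates containing elements of all these cycle types are C_6 (6T1) of order 6, D_6 (6T3) of order 12, C_3 x S_3 (6T5) of order 18, A_4 x C_2 (6T6) of order 24, S_3 x S_3 (6T9) of order 36, S_4 x C_2 (6T11) of order 48, (S_3 x S_3) : C_2 (6T13) of order 72, PGL(2,5) (6T14) of order 120, S_6 (6T16) of order 720; the others are excluded. The observed types are precisely the cycle types that occur in C_6 (6T1). Each of the other remaining candidates has further cycle types, and by the Chebotarev density theorem the matching factorization patterns would occur for a proportion of primes equal to their share of the group: D_6 (6T3) additionally contains elements of type 2+2+1+1 (3 of its 12 elements, about 25% of primes); C_3 x S_3 (6T5) additionally contains elements of type 3+1+1+1 (4 of its 18 elements, about 22% of primes); A_4 x C_2 (6T6) additionally contains elements of type 2+2+1+1, 2+1+1+1+1 (6 of its 24 elements, about 25% of primes); S_3 x S_3 (6T9) additionally contains elements of type 3+1+1+1, 2+2+1+1 (13 of its 36 elements, about 36% of primes); S_4 x C_2 (6T11) additionally contains elements of type 4+2, 4+1+1, 2+2+1+1, 2+1+1+1+1 (24 of its 48 elements, about 50% of primes); (S_3 x S_3) : C_2 (6T13) additionally contains elements of type 4+2, 3+2+1, 3+1+1+1, 2+2+1+1, 2+1+1+1+1 (49 of its 72 elements, about 68% of primes); PGL(2,5) (6T14) additionally contains elements of type 5+1, 4+1+1, 2+2+1+1 (69 of its 120 elements, about 58% of primes); S_6 (6T16) additionally contains elements of type 5+1, 4+2, 4+1+1, 3+2+1, 3+1+1+1, 2+2+1+1, 2+1+1+1+1 (544 of its 720 elements, about 76% of primes). None of the 37 primes tested shows any such pattern (for each of these groups the chance of that is below 10^-4), which rules them out. Hence G = C_6 (6T1), of order 6. The Galois group C_6 (6T1) has order 6, so the splitting field has degree 6 over Q.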